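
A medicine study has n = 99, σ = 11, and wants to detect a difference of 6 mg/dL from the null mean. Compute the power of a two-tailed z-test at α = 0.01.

SE = σ/√n = 11/√99 = 1.106. Non-centrality λ = d/SE = 6/1.106 = 5.427. Power ≈ Φ(λ - z_{α/2}) = Φ(5.427 - 2.576) = Φ(2.851) = 0.998.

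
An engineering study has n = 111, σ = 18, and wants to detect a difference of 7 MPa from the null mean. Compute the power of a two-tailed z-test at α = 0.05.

SE = σ/√n = 18/√111 = 1.708. Non-centrality λ = d/SE = 7/1.708 = 4.097. Power ≈ Φ(λ - z_{α/2}) = Φ(4.097 - 1.96) = Φ(2.137) = 0.984.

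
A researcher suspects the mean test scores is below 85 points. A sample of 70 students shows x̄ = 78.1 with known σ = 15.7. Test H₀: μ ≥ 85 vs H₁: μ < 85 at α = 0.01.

z = -3.677. Critical value: -2.33. Reject H₀.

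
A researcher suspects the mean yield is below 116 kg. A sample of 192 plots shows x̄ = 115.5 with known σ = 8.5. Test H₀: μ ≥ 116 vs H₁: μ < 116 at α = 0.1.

z = -0.815. Critical value: -1.28. Fail to reject H₀.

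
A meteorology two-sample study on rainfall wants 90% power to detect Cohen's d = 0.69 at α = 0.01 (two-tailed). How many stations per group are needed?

z_{α/2} = 2.576, z_β = Φ⁻¹(0.9) = 1.282. For medium effect (d = 0.69): n per group = 2(z_{α/2} + z_β)²/d² = 2(2.576 + 1.282)²/0.69² = 62.5 → 63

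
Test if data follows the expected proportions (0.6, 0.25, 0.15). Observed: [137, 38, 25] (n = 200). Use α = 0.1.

Expected: [120.0, 50.0, 30.0]. χ² = 6.122. df = 2, critical = 4.605. Reject H₀.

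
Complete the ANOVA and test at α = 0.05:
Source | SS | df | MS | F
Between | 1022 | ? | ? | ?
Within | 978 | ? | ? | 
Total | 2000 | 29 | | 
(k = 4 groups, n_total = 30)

df_between = 3, df_within = 26. MS_between = 340.67, MS_within = 37.62. F = 9.057, F_crit ≈ 2.975. Reject H₀.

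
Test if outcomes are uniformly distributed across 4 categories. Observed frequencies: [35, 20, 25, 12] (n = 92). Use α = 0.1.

Expected = 23 each. χ² = Σ(O-E)²/E = 12.087. df = 3, critical value = 6.251. Reject H₀.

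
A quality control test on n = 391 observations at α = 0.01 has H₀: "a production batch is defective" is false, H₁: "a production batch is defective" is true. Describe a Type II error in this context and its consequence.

Type II error: failing to reject H₀ when it is false — concluding that a production batch is defective is not supported when in fact it is. Consequence: shipping a defective batch — faulty products reach customers.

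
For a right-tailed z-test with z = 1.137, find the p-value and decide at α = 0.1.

p = P(Z > 1.137) = 1 - Φ(1.137) ≈ 0.1278. Since p ≥ 0.1, fail to reject H₀ (not significant) at α = 0.1.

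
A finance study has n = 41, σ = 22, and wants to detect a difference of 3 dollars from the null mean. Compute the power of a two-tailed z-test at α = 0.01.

SE = σ/√n = 22/√41 = 3.436. Non-centrality λ = d/SE = 3/3.436 = 0.873. Power ≈ Φ(λ - z_{α/2}) = Φ(0.873 - 2.576) = Φ(-1.703) = 0.044.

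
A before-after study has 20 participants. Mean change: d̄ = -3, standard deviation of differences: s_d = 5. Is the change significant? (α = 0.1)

t = d̄/(s_d/√n) = -3/(5/√20) = -2.683. df = 19, critical t = ±1.729. Reject H₀.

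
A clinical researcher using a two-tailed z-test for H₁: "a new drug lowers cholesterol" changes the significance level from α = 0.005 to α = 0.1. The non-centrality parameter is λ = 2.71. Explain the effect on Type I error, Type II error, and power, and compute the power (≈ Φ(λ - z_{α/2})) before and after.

Increasing α from 0.005 to 0.1:
• Type I error rate increases (α is the Type I rate by definition).
• Critical value moves from z_{α/2} = 2.807 to 1.645, so power = Φ(λ - z_{α/2}) goes from Φ(2.71 - 2.807) = 0.461 to Φ(2.71 - 1.645) = 0.857.
• Type II error rate β = 1 - power therefore decreases (0.539 → 0.143).
Appropriate when false negatives are costly — here, shelving an effective drug — patients miss out on a treatment that would have helped.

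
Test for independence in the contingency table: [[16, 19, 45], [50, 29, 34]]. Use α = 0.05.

χ² = 15.954. df = 2, critical = 5.991. Reject H₀. Variables are dependent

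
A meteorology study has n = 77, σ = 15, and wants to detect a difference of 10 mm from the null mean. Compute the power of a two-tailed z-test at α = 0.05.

SE = σ/√n = 15/√77 = 1.709. Non-centrality λ = d/SE = 10/1.709 = 5.85. Power ≈ Φ(λ - z_{α/2}) = Φ(5.85 - 1.96) = Φ(3.89) = 1.0.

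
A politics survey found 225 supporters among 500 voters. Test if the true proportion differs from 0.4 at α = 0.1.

p̂ = 0.45, p₀ = 0.4. z = (p̂ - p₀)/√(p₀(1-p₀)/n) = 2.282. Critical: ±1.645. Reject H₀.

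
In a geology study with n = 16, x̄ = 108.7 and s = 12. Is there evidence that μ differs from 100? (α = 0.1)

t = (x̄ - μ₀)/(s/√n) = (108.7 - 100)/(12/√16) = 2.9. df = 15, critical t = ±1.753. Reject H₀.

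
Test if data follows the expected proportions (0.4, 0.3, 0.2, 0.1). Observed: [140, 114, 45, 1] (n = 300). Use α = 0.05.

Expected: [120.0, 90.0, 60.0, 30.0]. χ² = 41.517. df = 3, critical = 7.815. Reject H₀.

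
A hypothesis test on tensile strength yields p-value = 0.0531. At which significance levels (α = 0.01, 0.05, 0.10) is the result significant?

p = 0.0531. Significant at: α = 0.1.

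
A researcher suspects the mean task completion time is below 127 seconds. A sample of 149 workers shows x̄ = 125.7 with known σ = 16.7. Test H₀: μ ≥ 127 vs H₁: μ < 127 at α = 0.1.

z = -0.95. Critical value: -1.28. Fail to reject H₀.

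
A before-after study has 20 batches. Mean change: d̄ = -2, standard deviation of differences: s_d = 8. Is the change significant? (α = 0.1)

t = d̄/(s_d/√n) = -2/(8/√20) = -1.118. df = 19, critical t = ±1.729. Fail to reject H₀.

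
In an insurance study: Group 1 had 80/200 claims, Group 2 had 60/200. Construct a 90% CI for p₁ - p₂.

p̂₁ = 0.4, p̂₂ = 0.3. Difference = 0.1. CI = (0.022, 0.178)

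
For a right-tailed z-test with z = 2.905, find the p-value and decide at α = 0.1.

p = P(Z > 2.905) = 1 - Φ(2.905) ≈ 0.0018. Since p < 0.1, reject H₀ (significant) at α = 0.1.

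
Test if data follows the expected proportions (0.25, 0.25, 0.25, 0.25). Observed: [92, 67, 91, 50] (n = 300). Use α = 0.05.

Expected: [75.0, 75.0, 75.0, 75.0]. χ² = 16.453. df = 3, critical = 7.815. Reject H₀.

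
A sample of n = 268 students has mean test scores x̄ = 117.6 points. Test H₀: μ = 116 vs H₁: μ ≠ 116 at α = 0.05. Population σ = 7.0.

z = (x̄ - μ₀)/(σ/√n) = (117.6 - 116)/(7.0/√268) = 3.742. Critical value: ±1.96. Since |3.742| > 1.96, Reject H₀.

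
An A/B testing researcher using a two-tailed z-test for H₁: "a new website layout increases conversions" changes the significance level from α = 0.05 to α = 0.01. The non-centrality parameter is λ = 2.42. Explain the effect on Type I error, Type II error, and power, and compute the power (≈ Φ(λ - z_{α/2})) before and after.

Decreasing α from 0.05 to 0.01:
• Type I error rate decreases (α is the Type I rate by definition).
• Critical value moves from z_{α/2} = 1.96 to 2.576, so power = Φ(λ - z_{α/2}) goes from Φ(2.42 - 1.96) = 0.677 to Φ(2.42 - 2.576) = 0.438.
• Type II error rate β = 1 - power therefore increases (0.323 → 0.562).
Appropriate when false positives are costly — here, rolling out a layout that doesn't actually help — wasted engineering effort.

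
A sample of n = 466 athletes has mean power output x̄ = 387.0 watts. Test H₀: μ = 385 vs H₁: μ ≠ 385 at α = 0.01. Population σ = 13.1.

z = (x̄ - μ₀)/(σ/√n) = (387.0 - 385)/(13.1/√466) = 3.296. Critical value: ±2.576. Since |3.296| > 2.576, Reject H₀.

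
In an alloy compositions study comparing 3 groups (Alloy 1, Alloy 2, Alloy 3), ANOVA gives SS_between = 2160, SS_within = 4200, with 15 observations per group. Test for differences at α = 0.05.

df_between = 2, df_within = 42. F = MS_between/MS_within = 1080.0/100.0 = 10.8. F_crit ≈ 3.22. Reject H₀. At least one mean differs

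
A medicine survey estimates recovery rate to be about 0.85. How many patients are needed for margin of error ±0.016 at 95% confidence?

n = z²p(1-p)/E² = 1.96²×0.85×0.15/0.016² = 1913.3 → n = 1914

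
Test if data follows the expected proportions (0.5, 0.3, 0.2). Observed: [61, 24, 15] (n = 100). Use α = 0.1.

Expected: [50.0, 30.0, 20.0]. χ² = 4.87. df = 2, critical = 4.605. Reject H₀.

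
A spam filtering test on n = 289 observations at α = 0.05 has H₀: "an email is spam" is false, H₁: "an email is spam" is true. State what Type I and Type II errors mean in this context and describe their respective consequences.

Type I (false positive): concluding that an email is spam when it is not — a legitimate email is sent to the spam folder and the user misses it. Type II (false negative): failing to conclude that an email is spam when it is — a spam email lands in the inbox. Which is costlier depends on domain priorities and is a judgement call rather than a statistical fact.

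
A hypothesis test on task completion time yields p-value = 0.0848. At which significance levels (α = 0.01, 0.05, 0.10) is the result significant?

p = 0.0848. Significant at: α = 0.1.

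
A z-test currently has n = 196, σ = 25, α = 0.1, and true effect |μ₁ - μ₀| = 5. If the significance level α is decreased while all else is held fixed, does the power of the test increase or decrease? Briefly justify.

Power decreases: a smaller α raises the critical value, so less of the H₁ sampling distribution falls in the rejection region.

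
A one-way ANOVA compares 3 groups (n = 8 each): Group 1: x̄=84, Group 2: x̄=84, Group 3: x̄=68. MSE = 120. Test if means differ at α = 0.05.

Grand mean = 78.67. SS_between = 1365.33, MS_between = 682.67. F = 5.689, F_crit ≈ 3.467. Reject H₀.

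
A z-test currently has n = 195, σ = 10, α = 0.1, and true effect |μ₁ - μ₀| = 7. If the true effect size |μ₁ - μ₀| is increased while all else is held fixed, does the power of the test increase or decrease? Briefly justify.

Power increases: a larger true effect increases the non-centrality λ = |μ₁ - μ₀|/(σ/√n).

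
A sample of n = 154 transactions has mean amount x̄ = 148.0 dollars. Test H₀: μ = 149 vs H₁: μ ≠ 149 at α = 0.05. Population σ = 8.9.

z = (x̄ - μ₀)/(σ/√n) = (148.0 - 149)/(8.9/√154) = -1.394. Critical value: ±1.96. Since |-1.394| ≤ 1.96, Fail to reject H₀.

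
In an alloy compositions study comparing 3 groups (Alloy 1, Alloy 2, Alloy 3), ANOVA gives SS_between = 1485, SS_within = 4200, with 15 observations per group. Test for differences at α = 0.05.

df_between = 2, df_within = 42. F = MS_between/MS_within = 742.5/100.0 = 7.425. F_crit ≈ 3.22. Reject H₀. At least one mean differs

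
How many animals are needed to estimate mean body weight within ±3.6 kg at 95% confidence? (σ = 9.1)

n = (z*σ/E)² = (1.96×9.1/3.6)² = 24.5 → n = 25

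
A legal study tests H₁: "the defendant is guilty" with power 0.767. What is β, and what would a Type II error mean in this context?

β = 1 - power = 1 - 0.767 = 0.233. A Type II error is failing to reject H₀ when H₀ is false (false negative) — here, failing to conclude that the defendant is guilty when in fact it is true. Consequence: acquitting a guilty person.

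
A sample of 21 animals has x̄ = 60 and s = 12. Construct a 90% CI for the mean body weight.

CI = x̄ ± t*(s/√n) = 60 ± 1.725(12/√21) = (55.48, 64.52)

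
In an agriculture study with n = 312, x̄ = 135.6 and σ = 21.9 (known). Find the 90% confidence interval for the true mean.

CI = x̄ ± z*(σ/√n) = 135.6 ± 1.645(21.9/√312) = 135.6 ± 2.04 = (133.56, 137.64)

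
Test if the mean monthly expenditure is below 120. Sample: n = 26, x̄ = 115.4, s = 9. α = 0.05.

t = (115.4 - 120)/(9/√26) = -2.606, df = 25. Critical t = -1.708. Reject H₀.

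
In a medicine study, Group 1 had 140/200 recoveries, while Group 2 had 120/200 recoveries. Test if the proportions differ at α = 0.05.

p̂₁ = 0.7, p̂₂ = 0.6, pooled p̂ = 0.65. z = 2.097. Critical: ±1.96. Reject H₀.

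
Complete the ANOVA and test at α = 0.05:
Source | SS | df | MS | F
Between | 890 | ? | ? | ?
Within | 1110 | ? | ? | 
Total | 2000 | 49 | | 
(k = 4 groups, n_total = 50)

df_between = 3, df_within = 46. MS_between = 296.67, MS_within = 24.13. F = 12.294, F_crit ≈ 2.807. Reject H₀.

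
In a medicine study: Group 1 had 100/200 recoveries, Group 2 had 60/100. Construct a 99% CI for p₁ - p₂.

p̂₁ = 0.5, p̂₂ = 0.6. Difference = -0.1. CI = (-0.256, 0.056)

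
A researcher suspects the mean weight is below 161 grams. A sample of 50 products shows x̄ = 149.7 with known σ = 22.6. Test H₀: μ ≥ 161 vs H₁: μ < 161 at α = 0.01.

z = -3.536. Critical value: -2.33. Reject H₀.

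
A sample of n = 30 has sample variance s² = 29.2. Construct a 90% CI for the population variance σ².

df = 29. χ²_{0.05} = 42.557, χ²_{0.95} = 17.708. CI for σ² = ((n-1)s²/χ²_{α/2}, (n-1)s²/χ²_{1-α/2}) = (29·29.2/42.557, 29·29.2/17.708) = (19.9, 47.82)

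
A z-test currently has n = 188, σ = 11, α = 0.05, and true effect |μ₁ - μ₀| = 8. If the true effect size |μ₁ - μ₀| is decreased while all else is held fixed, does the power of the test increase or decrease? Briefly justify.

Power decreases: a smaller true effect decreases the non-centrality λ = |μ₁ - μ₀|/(σ/√n).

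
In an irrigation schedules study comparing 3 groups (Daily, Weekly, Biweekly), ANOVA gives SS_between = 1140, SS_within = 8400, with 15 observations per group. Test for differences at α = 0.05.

df_between = 2, df_within = 42. F = MS_between/MS_within = 570.0/200.0 = 2.85. F_crit ≈ 3.22. Fail to reject H₀.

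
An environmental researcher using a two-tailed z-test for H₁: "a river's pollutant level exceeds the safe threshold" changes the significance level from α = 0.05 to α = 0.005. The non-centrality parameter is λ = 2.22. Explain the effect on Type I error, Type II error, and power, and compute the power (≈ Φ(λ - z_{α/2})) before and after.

Decreasing α from 0.05 to 0.005:
• Type I error rate decreases (α is the Type I rate by definition).
• Critical value moves from z_{α/2} = 1.96 to 2.807, so power = Φ(λ - z_{α/2}) goes from Φ(2.22 - 1.96) = 0.603 to Φ(2.22 - 2.807) = 0.279.
• Type II error rate β = 1 - power therefore increases (0.397 → 0.721).
Appropriate when false positives are costly — here, shutting down a compliant factory unnecessarily.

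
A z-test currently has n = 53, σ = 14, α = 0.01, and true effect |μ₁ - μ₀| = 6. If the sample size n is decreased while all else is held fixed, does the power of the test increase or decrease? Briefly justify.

Power decreases: a smaller n inflates the standard error σ/√n, pulling the sampling distribution under H₁ back toward the critical value.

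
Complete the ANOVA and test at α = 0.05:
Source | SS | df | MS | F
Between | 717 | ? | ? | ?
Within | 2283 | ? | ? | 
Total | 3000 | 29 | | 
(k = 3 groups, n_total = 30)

df_between = 2, df_within = 27. MS_between = 358.5, MS_within = 84.56. F = 4.24, F_crit ≈ 3.354. Reject H₀.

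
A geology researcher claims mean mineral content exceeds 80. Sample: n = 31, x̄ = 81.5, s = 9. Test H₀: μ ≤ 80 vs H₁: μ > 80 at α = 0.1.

t = (81.5 - 80)/(9/√31) = 0.928, df = 30. Critical t = 1.31. Fail to reject H₀.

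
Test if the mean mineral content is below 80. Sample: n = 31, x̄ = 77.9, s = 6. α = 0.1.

t = (77.9 - 80)/(6/√31) = -1.949, df = 30. Critical t = -1.31. Reject H₀.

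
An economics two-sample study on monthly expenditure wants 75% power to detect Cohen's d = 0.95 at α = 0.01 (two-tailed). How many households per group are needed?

z_{α/2} = 2.576, z_β = Φ⁻¹(0.75) = 0.674. For large effect (d = 0.95): n per group = 2(z_{α/2} + z_β)²/d² = 2(2.576 + 0.674)²/0.95² = 23.4 → 24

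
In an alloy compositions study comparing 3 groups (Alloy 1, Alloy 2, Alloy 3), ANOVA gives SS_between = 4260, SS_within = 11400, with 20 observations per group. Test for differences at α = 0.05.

df_between = 2, df_within = 57. F = MS_between/MS_within = 2130.0/200.0 = 10.65. F_crit ≈ 3.159. Reject H₀. At least one mean differs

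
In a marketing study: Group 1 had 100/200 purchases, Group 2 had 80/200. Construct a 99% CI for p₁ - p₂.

p̂₁ = 0.5, p̂₂ = 0.4. Difference = 0.1. CI = (-0.028, 0.228)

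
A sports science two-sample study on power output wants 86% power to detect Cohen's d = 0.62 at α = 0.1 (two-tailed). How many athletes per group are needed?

z_{α/2} = 1.645, z_β = Φ⁻¹(0.86) = 1.08. For medium effect (d = 0.62): n per group = 2(z_{α/2} + z_β)²/d² = 2(1.645 + 1.08)²/0.62² = 38.6 → 39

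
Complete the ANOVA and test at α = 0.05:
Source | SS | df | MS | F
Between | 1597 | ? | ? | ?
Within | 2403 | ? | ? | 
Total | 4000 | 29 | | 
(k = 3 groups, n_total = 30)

df_between = 2, df_within = 27. MS_between = 798.5, MS_within = 89.0. F = 8.972, F_crit ≈ 3.354. Reject H₀.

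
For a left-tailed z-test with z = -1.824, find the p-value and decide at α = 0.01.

p = P(Z < -1.824) = Φ(-1.824) ≈ 0.0341. Since p ≥ 0.01, fail to reject H₀ (not significant) at α = 0.01.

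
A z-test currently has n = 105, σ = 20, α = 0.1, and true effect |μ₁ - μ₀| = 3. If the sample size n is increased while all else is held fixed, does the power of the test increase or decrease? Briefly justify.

Power increases: a larger n shrinks the standard error σ/√n, moving the sampling distribution under H₁ further from the critical value.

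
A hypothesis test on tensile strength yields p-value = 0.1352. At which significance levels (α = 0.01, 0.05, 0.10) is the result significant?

p = 0.1352. Not significant at any of the given levels.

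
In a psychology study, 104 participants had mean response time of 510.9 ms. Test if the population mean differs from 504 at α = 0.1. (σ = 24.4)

z = (x̄ - μ₀)/(σ/√n) = (510.9 - 504)/(24.4/√104) = 2.884. Critical value: ±1.645. Since |2.884| > 1.645, Reject H₀.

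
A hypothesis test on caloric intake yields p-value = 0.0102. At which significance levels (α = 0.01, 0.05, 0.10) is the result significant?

p = 0.0102. Significant at: α = 0.05, 0.1.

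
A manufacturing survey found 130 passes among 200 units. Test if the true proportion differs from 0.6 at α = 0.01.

p̂ = 0.65, p₀ = 0.6. z = (p̂ - p₀)/√(p₀(1-p₀)/n) = 1.443. Critical: ±2.576. Fail to reject H₀.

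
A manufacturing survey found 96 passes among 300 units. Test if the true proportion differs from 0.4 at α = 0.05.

p̂ = 0.32, p₀ = 0.4. z = (p̂ - p₀)/√(p₀(1-p₀)/n) = -2.828. Critical: ±1.96. Reject H₀.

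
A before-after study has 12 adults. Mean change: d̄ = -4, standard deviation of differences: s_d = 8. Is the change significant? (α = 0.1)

t = d̄/(s_d/√n) = -4/(8/√12) = -1.732. df = 11, critical t = ±1.796. Fail to reject H₀.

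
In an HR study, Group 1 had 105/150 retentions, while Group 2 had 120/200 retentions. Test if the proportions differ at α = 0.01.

p̂₁ = 0.7, p̂₂ = 0.6, pooled p̂ = 0.643. z = 1.932. Critical: ±2.576. Fail to reject H₀.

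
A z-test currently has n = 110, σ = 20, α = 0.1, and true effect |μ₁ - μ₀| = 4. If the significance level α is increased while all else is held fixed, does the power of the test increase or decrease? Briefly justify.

Power increases: a larger α lowers the critical value, so more of the H₁ sampling distribution falls in the rejection region.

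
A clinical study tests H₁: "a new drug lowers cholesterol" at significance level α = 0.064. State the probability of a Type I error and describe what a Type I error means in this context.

P(Type I error) = α = 0.064. A Type I error is rejecting H₀ when H₀ is actually true (false positive) — here, concluding that a new drug lowers cholesterol when in fact this is not the case. Consequence: approving an ineffective drug — patients take a useless medication and may skip effective alternatives.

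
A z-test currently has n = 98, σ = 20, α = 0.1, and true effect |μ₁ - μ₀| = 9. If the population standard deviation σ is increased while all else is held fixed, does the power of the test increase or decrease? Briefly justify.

Power decreases: a larger σ inflates the standard error σ/√n, pulling the sampling distribution under H₁ back toward the critical value.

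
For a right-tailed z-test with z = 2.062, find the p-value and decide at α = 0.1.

p = P(Z > 2.062) = 1 - Φ(2.062) ≈ 0.0196. Since p < 0.1, reject H₀ (significant) at α = 0.1.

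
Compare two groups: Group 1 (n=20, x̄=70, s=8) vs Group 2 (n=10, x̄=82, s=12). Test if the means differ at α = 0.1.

Pooled sp = 9.47. t = -3.271, df = 28. Critical t = ±1.701. Reject H₀.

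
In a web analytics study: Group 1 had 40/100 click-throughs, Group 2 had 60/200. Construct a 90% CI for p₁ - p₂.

p̂₁ = 0.4, p̂₂ = 0.3. Difference = 0.1. CI = (0.003, 0.197)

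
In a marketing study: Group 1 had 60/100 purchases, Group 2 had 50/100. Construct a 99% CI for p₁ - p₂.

p̂₁ = 0.6, p̂₂ = 0.5. Difference = 0.1. CI = (-0.08, 0.28)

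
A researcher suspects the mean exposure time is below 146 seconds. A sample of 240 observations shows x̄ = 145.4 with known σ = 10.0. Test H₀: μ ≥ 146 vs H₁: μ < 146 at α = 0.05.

z = -0.93. Critical value: -1.645. Fail to reject H₀.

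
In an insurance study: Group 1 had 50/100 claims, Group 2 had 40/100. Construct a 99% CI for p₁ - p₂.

p̂₁ = 0.5, p̂₂ = 0.4. Difference = 0.1. CI = (-0.08, 0.28)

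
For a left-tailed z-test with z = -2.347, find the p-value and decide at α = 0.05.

p = P(Z < -2.347) = Φ(-2.347) ≈ 0.0095. Since p < 0.05, reject H₀ (significant) at α = 0.05.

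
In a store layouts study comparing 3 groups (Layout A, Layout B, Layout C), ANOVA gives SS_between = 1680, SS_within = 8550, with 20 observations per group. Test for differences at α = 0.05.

df_between = 2, df_within = 57. F = MS_between/MS_within = 840.0/150.0 = 5.6. F_crit ≈ 3.159. Reject H₀. At least one mean differs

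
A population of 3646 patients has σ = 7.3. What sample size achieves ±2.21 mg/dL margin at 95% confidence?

Without FPC: n₀ = (1.96×7.3/2.21)² = 41.915. With FPC: n = n₀N/(n₀+N-1) = 41.5 → n = 42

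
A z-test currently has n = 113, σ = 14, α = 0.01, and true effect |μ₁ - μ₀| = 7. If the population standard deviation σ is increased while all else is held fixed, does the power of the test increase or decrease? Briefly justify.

Power decreases: a larger σ inflates the standard error σ/√n, pulling the sampling distribution under H₁ back toward the critical value.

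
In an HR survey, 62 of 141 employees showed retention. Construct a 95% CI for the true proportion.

p̂ = 0.44. CI = p̂ ± z*√(p̂(1-p̂)/n) = (0.358, 0.522)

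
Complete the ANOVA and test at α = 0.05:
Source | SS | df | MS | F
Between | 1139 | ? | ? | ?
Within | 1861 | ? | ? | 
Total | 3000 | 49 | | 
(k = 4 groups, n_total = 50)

df_between = 3, df_within = 46. MS_between = 379.67, MS_within = 40.46. F = 9.385, F_crit ≈ 2.807. Reject H₀.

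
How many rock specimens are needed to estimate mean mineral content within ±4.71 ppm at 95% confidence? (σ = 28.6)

n = (z*σ/E)² = (1.96×28.6/4.71)² = 141.6 → n = 142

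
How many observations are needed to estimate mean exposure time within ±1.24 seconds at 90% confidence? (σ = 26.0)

n = (z*σ/E)² = (1.645×26.0/1.24)² = 1189.7 → n = 1190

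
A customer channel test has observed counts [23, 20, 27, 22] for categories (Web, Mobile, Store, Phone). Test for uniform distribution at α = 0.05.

Expected = 23 each. χ² = Σ(O-E)²/E = 1.13. df = 3, critical value = 7.815. Fail to reject H₀.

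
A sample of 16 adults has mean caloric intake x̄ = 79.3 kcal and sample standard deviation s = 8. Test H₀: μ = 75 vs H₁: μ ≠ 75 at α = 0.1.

t = (x̄ - μ₀)/(s/√n) = (79.3 - 75)/(8/√16) = 2.15. df = 15, critical t = ±1.753. Reject H₀.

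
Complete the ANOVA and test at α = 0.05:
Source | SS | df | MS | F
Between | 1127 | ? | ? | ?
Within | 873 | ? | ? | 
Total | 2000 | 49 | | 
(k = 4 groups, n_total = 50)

df_between = 3, df_within = 46. MS_between = 375.67, MS_within = 18.98. F = 19.795, F_crit ≈ 2.807. Reject H₀.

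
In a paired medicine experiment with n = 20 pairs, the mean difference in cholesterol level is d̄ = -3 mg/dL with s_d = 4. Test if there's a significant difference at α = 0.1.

t = d̄/(s_d/√n) = -3/(4/√20) = -3.354. df = 19, critical t = ±1.729. Reject H₀.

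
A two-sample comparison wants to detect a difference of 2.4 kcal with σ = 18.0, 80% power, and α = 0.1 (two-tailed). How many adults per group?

n per group = 2(z_α/2 + z_β)²σ²/d² = 2×(1.645 + 0.84)²×18.0²/2.4² = 694.7 → n = 695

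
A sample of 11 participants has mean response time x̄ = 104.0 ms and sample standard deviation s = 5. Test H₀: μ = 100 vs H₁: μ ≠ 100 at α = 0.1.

t = (x̄ - μ₀)/(s/√n) = (104.0 - 100)/(5/√11) = 2.653. df = 10, critical t = ±1.812. Reject H₀.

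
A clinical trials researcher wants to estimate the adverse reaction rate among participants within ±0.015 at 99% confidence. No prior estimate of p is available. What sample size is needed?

Conservative approach: use p = 0.5 (maximizes p(1-p) = 0.25). n = z²(0.25)/E² = 2.576²×0.25/0.015² = 7373.1 → n = 7374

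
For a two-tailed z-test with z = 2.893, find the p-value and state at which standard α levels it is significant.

p = 2·P(Z > |2.893|) = 2·(1 - Φ(2.893)) ≈ 0.0038. Significant at α = 0.1; Significant at α = 0.05; Significant at α = 0.01.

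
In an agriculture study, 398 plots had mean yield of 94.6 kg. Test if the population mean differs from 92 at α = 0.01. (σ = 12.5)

z = (x̄ - μ₀)/(σ/√n) = (94.6 - 92)/(12.5/√398) = 4.15. Critical value: ±2.576. Since |4.15| > 2.576, Reject H₀.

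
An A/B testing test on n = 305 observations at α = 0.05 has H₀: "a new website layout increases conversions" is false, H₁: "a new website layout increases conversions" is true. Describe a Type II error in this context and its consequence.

Type II error: failing to reject H₀ when it is false — concluding that a new website layout increases conversions is not supported when in fact it is. Consequence: discarding a layout that would have improved conversions — lost revenue.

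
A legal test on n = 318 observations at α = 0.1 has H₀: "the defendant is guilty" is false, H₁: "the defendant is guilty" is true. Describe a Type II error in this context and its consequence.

Type II error: failing to reject H₀ when it is false — concluding that the defendant is guilty is not supported when in fact it is. Consequence: acquitting a guilty person.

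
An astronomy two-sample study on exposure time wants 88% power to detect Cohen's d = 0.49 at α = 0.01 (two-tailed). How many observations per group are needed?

z_{α/2} = 2.576, z_β = Φ⁻¹(0.88) = 1.175. For small effect (d = 0.49): n per group = 2(z_{α/2} + z_β)²/d² = 2(2.576 + 1.175)²/0.49² = 117.2 → 118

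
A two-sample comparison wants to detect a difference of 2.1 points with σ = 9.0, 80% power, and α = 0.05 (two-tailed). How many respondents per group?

n per group = 2(z_α/2 + z_β)²σ²/d² = 2×(1.96 + 0.84)²×9.0²/2.1² = 288.0 → n = 288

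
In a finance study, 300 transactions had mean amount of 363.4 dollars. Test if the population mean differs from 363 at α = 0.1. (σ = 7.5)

z = (x̄ - μ₀)/(σ/√n) = (363.4 - 363)/(7.5/√300) = 0.924. Critical value: ±1.645. Since |0.924| ≤ 1.645, Fail to reject H₀.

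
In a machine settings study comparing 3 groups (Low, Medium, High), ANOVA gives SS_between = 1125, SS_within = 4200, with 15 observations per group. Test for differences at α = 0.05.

df_between = 2, df_within = 42. F = MS_between/MS_within = 562.5/100.0 = 5.625. F_crit ≈ 3.22. Reject H₀. At least one mean differs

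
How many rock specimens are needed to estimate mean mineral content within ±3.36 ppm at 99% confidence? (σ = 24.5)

n = (z*σ/E)² = (2.576×24.5/3.36)² = 352.8 → n = 353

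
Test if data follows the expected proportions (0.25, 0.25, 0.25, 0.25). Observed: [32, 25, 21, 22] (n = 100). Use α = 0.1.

Expected: [25.0, 25.0, 25.0, 25.0]. χ² = 2.96. df = 3, critical = 6.251. Fail to reject H₀.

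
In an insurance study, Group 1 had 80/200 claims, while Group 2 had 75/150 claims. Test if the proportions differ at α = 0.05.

p̂₁ = 0.4, p̂₂ = 0.5, pooled p̂ = 0.443. z = -1.864. Critical: ±1.96. Fail to reject H₀.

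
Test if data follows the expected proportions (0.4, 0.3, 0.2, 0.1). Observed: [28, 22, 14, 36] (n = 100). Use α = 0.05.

Expected: [40.0, 30.0, 20.0, 10.0]. χ² = 75.133. df = 3, critical = 7.815. Reject H₀.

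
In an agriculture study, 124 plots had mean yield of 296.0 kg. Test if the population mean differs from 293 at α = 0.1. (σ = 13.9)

z = (x̄ - μ₀)/(σ/√n) = (296.0 - 293)/(13.9/√124) = 2.403. Critical value: ±1.645. Since |2.403| > 1.645, Reject H₀.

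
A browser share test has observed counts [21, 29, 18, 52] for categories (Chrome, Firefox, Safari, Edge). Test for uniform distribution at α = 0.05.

Expected = 30 each. χ² = Σ(O-E)²/E = 23.667. df = 3, critical value = 7.815. Reject H₀.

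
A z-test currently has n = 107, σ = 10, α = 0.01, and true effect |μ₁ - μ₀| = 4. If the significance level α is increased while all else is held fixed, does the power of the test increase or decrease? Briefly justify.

Power increases: a larger α lowers the critical value, so more of the H₁ sampling distribution falls in the rejection region.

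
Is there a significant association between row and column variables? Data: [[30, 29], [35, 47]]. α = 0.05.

χ² = 0.92. df = 1, critical = 3.841. Fail to reject H₀. No evidence of dependence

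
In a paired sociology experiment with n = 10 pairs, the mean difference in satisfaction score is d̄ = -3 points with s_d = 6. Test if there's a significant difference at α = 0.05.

t = d̄/(s_d/√n) = -3/(6/√10) = -1.581. df = 9, critical t = ±2.262. Fail to reject H₀.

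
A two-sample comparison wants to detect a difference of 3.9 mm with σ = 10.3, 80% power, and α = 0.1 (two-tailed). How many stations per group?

n per group = 2(z_α/2 + z_β)²σ²/d² = 2×(1.645 + 0.84)²×10.3²/3.9² = 86.1 → n = 87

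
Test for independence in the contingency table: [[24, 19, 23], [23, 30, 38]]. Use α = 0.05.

χ² = 2.255. df = 2, critical = 5.991. Fail to reject H₀. No evidence of dependence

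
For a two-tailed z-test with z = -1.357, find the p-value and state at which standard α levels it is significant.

p = 2·P(Z > |-1.357|) = 2·(1 - Φ(1.357)) ≈ 0.1748. Not significant at any standard level.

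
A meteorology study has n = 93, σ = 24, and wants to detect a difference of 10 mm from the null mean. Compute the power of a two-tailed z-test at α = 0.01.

SE = σ/√n = 24/√93 = 2.489. Non-centrality λ = d/SE = 10/2.489 = 4.018. Power ≈ Φ(λ - z_{α/2}) = Φ(4.018 - 2.576) = Φ(1.442) = 0.925.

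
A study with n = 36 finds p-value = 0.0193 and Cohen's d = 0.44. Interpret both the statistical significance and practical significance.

Statistically significant (p = 0.0193 < 0.05). Cohen's d = 0.44 indicates a small effect size. Both statistical and practical significance should be considered.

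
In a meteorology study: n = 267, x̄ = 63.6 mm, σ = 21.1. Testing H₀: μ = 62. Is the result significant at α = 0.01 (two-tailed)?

z = (63.6 - 62)/(21.1/√267) = 1.239. Since |z| ≤ 2.576, not significant at α = 0.01.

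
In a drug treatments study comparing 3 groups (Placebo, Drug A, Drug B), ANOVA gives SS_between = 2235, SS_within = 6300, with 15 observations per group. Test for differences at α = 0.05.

df_between = 2, df_within = 42. F = MS_between/MS_within = 1117.5/150.0 = 7.45. F_crit ≈ 3.22. Reject H₀. At least one mean differs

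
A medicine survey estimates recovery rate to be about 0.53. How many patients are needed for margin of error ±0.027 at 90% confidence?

n = z²p(1-p)/E² = 1.645²×0.53×0.47/0.027² = 924.7 → n = 925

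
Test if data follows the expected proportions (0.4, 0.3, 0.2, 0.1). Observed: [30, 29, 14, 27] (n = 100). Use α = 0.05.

Expected: [40.0, 30.0, 20.0, 10.0]. χ² = 33.233. df = 3, critical = 7.815. Reject H₀.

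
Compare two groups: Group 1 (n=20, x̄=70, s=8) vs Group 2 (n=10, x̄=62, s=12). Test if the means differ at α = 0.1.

Pooled sp = 9.47. t = 2.181, df = 28. Critical t = ±1.701. Reject H₀.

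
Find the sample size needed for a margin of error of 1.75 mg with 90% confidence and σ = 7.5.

n = (z*σ/E)² = (1.645×7.5/1.75)² = 49.7 → n = 50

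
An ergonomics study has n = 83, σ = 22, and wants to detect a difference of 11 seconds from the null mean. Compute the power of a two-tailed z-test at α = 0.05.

SE = σ/√n = 22/√83 = 2.415. Non-centrality λ = d/SE = 11/2.415 = 4.555. Power ≈ Φ(λ - z_{α/2}) = Φ(4.555 - 1.96) = Φ(2.595) = 0.995.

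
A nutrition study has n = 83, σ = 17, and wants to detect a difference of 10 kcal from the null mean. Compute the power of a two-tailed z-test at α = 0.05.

SE = σ/√n = 17/√83 = 1.866. Non-centrality λ = d/SE = 10/1.866 = 5.359. Power ≈ Φ(λ - z_{α/2}) = Φ(5.359 - 1.96) = Φ(3.399) = 1.0.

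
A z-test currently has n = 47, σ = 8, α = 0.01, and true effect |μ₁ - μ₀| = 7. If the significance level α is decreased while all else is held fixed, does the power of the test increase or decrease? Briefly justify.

Power decreases: a smaller α raises the critical value, so less of the H₁ sampling distribution falls in the rejection region.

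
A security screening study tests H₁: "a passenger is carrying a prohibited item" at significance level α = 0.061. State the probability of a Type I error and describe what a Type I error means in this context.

P(Type I error) = α = 0.061. A Type I error is rejecting H₀ when H₀ is actually true (false positive) — here, concluding that a passenger is carrying a prohibited item when in fact this is not the case. Consequence: detaining an innocent passenger — delay and inconvenience.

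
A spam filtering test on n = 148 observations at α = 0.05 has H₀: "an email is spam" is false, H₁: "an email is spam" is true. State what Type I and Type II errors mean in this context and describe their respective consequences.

Type I (false positive): concluding that an email is spam when it is not — a legitimate email is sent to the spam folder and the user misses it. Type II (false negative): failing to conclude that an email is spam when it is — a spam email lands in the inbox. Which is costlier depends on domain priorities and is a judgement call rather than a statistical fact.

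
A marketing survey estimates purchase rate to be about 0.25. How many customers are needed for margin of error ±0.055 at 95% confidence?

n = z²p(1-p)/E² = 1.96²×0.25×0.75/0.055² = 238.1 → n = 239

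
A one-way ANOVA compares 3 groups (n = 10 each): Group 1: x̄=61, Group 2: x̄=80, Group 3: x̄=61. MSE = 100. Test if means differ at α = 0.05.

Grand mean = 67.33. SS_between = 2406.67, MS_between = 1203.33. F = 12.033, F_crit ≈ 3.354. Reject H₀.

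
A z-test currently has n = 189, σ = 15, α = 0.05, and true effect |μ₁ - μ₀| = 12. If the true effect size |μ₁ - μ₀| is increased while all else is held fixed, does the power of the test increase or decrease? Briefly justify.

Power increases: a larger true effect increases the non-centrality λ = |μ₁ - μ₀|/(σ/√n).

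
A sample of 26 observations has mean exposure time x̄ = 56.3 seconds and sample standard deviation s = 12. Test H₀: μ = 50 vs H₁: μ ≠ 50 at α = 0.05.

t = (x̄ - μ₀)/(s/√n) = (56.3 - 50)/(12/√26) = 2.677. df = 25, critical t = ±2.06. Reject H₀.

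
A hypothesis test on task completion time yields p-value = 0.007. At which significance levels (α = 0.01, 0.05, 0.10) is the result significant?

p = 0.007. Significant at: α = 0.01, 0.05, 0.1.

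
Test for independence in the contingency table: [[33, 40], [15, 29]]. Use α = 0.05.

χ² = 1.402. df = 1, critical = 3.841. Fail to reject H₀. No evidence of dependence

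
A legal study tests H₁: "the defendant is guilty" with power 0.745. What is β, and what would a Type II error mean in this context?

β = 1 - power = 1 - 0.745 = 0.255. A Type II error is failing to reject H₀ when H₀ is false (false negative) — here, failing to conclude that the defendant is guilty when in fact it is true. Consequence: acquitting a guilty person.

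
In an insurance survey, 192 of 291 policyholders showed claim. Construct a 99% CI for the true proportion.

p̂ = 0.66. CI = p̂ ± z*√(p̂(1-p̂)/n) = (0.588, 0.731)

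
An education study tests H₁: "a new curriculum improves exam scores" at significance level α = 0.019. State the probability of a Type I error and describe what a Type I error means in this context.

P(Type I error) = α = 0.019. A Type I error is rejecting H₀ when H₀ is actually true (false positive) — here, concluding that a new curriculum improves exam scores when in fact this is not the case. Consequence: adopting a curriculum that gives no real benefit — disruption for nothing.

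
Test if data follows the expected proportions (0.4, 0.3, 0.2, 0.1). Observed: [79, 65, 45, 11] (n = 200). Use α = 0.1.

Expected: [80.0, 60.0, 40.0, 20.0]. χ² = 5.104. df = 3, critical = 6.251. Fail to reject H₀.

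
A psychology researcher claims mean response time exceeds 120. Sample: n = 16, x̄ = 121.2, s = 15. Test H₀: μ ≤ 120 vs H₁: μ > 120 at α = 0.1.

t = (121.2 - 120)/(15/√16) = 0.32, df = 15. Critical t = 1.341. Fail to reject H₀.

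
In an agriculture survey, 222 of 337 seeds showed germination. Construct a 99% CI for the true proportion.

p̂ = 0.659. CI = p̂ ± z*√(p̂(1-p̂)/n) = (0.592, 0.725)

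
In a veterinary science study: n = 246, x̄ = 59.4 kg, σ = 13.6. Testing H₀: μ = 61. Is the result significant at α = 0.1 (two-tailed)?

z = (59.4 - 61)/(13.6/√246) = -1.845. Since |z| > 1.645, significant at α = 0.1.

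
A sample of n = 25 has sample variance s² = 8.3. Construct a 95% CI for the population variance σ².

df = 24. χ²_{0.025} = 39.364, χ²_{0.975} = 12.401. CI for σ² = ((n-1)s²/χ²_{α/2}, (n-1)s²/χ²_{1-α/2}) = (24·8.3/39.364, 24·8.3/12.401) = (5.06, 16.06)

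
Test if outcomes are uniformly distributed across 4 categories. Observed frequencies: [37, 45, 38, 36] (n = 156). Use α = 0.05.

Expected = 39 each. χ² = Σ(O-E)²/E = 1.282. df = 3, critical value = 7.815. Fail to reject H₀.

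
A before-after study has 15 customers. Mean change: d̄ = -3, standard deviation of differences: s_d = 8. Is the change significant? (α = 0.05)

t = d̄/(s_d/√n) = -3/(8/√15) = -1.452. df = 14, critical t = ±2.145. Fail to reject H₀.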